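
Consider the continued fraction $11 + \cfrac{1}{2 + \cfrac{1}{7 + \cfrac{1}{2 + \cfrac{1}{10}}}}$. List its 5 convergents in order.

Using the convergent recurrence p_i = a_i*p_{i-1} + p_{i-2}, q_i = a_i*q_{i-1} + q_{i-2} with p_{-2}=0, p_{-1}=1, q_{-2}=1, q_{-1}=0:
  i=0: a_0=11, p_0 = 11*1 + 0 = 11, q_0 = 11*0 + 1 = 1.
  i=1: a_1=2, p_1 = 2*11 + 1 = 23, q_1 = 2*1 + 0 = 2.
  i=2: a_2=7, p_2 = 7*23 + 11 = 172, q_2 = 7*2 + 1 = 15.
  i=3: a_3=2, p_3 = 2*172 + 23 = 367, q_3 = 2*15 + 2 = 32.
  i=4: a_4=10, p_4 = 10*367 + 172 = 3842, q_4 = 10*32 + 15 = 335.

11/1, 23/2, 172/15, 367/32, 3842/335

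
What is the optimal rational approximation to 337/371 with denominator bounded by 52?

10/11

Expand x = 337/371 as a continued fraction with the Euclidean algorithm:
  337 = 0*371 + 337, so a_0 = 0.
  371 = 1*337 + 34, so a_1 = 1.
  337 = 9*34 + 31, so a_2 = 9.
  34 = 1*31 + 3, so a_3 = 1.
  31 = 10*3 + 1, so a_4 = 10.
  3 = 3*1 + 0, so a_5 = 3.
so x = [0; 1, 9, 1, 10, 3].
Convergents (p_i = a_i*p_{i-1} + p_{i-2}, q_i = a_i*q_{i-1} + q_{i-2} with p_{-2}=0, p_{-1}=1, q_{-2}=1, q_{-1}=0), until the denominator exceeds 52:
  i=0: a_0=0, p_0 = 0*1 + 0 = 0, q_0 = 0*0 + 1 = 1.
  i=1: a_1=1, p_1 = 1*0 + 1 = 1, q_1 = 1*1 + 0 = 1.
  i=2: a_2=9, p_2 = 9*1 + 0 = 9, q_2 = 9*1 + 1 = 10.
  i=3: a_3=1, p_3 = 1*9 + 1 = 10, q_3 = 1*10 + 1 = 11.
  i=4: a_4=10, p_4 = 10*10 + 9 = 109, q_4 = 10*11 + 10 = 120.
q_4 = 120 > 52, so the last convergent with denominator <= 52 is p_3/q_3 = 10/11.
The closest fraction with denominator <= 52 is either p_3/q_3 or the intermediate fraction (k*p_3 + p_2)/(k*q_3 + q_2) with the largest k >= 1 whose denominator stays <= 52; these approach x as k grows, and every other convergent or intermediate fraction in range is farther away.
Largest k: floor((52 - q_2)/q_3) = floor((52 - 10)/11) = 3.
That gives (3*10 + 9)/(3*11 + 10) = 39/43.
Compare the errors: |x - 10/11| = |337*11 - 10*371|/(371*11) = 3/4081, and |x - 39/43| = |337*43 - 39*371|/(371*43) = 22/15953.
Cross-multiplying, 3*15953 = 47859 < 89782 = 22*4081, so 3/4081 is smaller: the convergent 10/11 is closer to x than 39/43.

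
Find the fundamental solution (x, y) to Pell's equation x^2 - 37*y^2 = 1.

(x, y) = (73, 12)

First expand sqrt(37) as a continued fraction. With x_i = (sqrt(37) + m_i)/d_i and (m_0, d_0) = (0, 1): a_0 = floor(sqrt(37)) = 6, since 6^2 = 36 <= 37 < 49 = 7^2.
Iterate m_{i+1} = d_i*a_i - m_i, d_{i+1} = (37 - m_{i+1}^2)/d_i, a_{i+1} = floor((a_0 + m_{i+1})/d_{i+1}):
  m_1 = 1*6 - 0 = 6, d_1 = (37 - 6^2)/1 = 1/1 = 1, a_1 = floor((6 + 6)/1) = 12.
  m_2 = 1*12 - 6 = 6, d_2 = (37 - 6^2)/1 = 1/1 = 1: (m_2, d_2) = (m_1, d_1) = (6, 1), so from here the quotient a_1 repeats; the period length is 1.
So sqrt(37) = [6; (12)] with period length k = 1.
k is odd, so (p_{k-1}, q_{k-1}) only solves x^2 - 37y^2 = -1 and the fundamental solution of x^2 - 37y^2 = 1 is (p_{2k-1}, q_{2k-1}) = (p_1, q_1); compute convergents through index 1, running through the period twice.
Convergents (p_i = a_i*p_{i-1} + p_{i-2}, q_i = a_i*q_{i-1} + q_{i-2} with p_{-2}=0, p_{-1}=1, q_{-2}=1, q_{-1}=0):
  i=0: a_0=6, p_0 = 6*1 + 0 = 6, q_0 = 6*0 + 1 = 1.
  i=1: a_1=12, p_1 = 12*6 + 1 = 73, q_1 = 12*1 + 0 = 12.
Indeed p_0^2 - 37*q_0^2 = 36 - 37 = -1, not +1.
Check: 73^2 - 37*12^2 = 5329 - 5328 = 1, so (x, y) = (73, 12) solves the equation, and by the theorem it is the least positive solution.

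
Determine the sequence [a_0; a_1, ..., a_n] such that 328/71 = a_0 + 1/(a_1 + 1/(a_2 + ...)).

Run the Euclidean algorithm on 328 and 71; the successive quotients are the partial quotients a_0, a_1, ... (each step inverts the fractional part left over by the previous one):
  328 = 4*71 + 44, so a_0 = 4.
  71 = 1*44 + 27, so a_1 = 1.
  44 = 1*27 + 17, so a_2 = 1.
  27 = 1*17 + 10, so a_3 = 1.
  17 = 1*10 + 7, so a_4 = 1.
  10 = 1*7 + 3, so a_5 = 1.
  7 = 2*3 + 1, so a_6 = 2.
  3 = 3*1 + 0, so a_7 = 3.
The remainder reaches 0 after 8 divisions, so the expansion has 8 partial quotients, read off in order.

[4; 1, 1, 1, 1, 1, 2, 3]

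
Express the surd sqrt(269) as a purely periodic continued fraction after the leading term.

Write x_i = (sqrt(269) + m_i)/d_i with (m_0, d_0) = (0, 1). a_0 = floor(sqrt(269)) = 16, since 16^2 = 256 <= 269 < 289 = 17^2.
Iterate m_{i+1} = d_i*a_i - m_i, d_{i+1} = (269 - m_{i+1}^2)/d_i, a_{i+1} = floor((a_0 + m_{i+1})/d_{i+1}):
  m_1 = 1*16 - 0 = 16, d_1 = (269 - 16^2)/1 = 13/1 = 13, a_1 = floor((16 + 16)/13) = 2.
  m_2 = 13*2 - 16 = 10, d_2 = (269 - 10^2)/13 = 169/13 = 13, a_2 = floor((16 + 10)/13) = 2.
  m_3 = 13*2 - 10 = 16, d_3 = (269 - 16^2)/13 = 13/13 = 1, a_3 = floor((16 + 16)/1) = 32.
  m_4 = 1*32 - 16 = 16, d_4 = (269 - 16^2)/1 = 13/1 = 13: (m_4, d_4) = (m_1, d_1) = (16, 13), so from here the quotients repeat a_1, ..., a_3; the period length is 3.
Hence the expansion of sqrt(269) is a_0 = 16 followed by the repeating block 2, 2, 32 (period 3).

[16; (2, 2, 32)]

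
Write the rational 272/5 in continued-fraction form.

Run the Euclidean algorithm on 272 and 5; the successive quotients are the partial quotients a_0, a_1, ... (each step inverts the fractional part left over by the previous one):
  272 = 54*5 + 2, so a_0 = 54.
  5 = 2*2 + 1, so a_1 = 2.
  2 = 2*1 + 0, so a_2 = 2.
The remainder reaches 0 after 3 divisions, so the expansion has 3 partial quotients, read off in order.

[54; 2, 2]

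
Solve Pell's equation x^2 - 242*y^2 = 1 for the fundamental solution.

(x, y) = (19601, 1260)

First expand sqrt(242) as a continued fraction. With x_i = (sqrt(242) + m_i)/d_i and (m_0, d_0) = (0, 1): a_0 = floor(sqrt(242)) = 15, since 15^2 = 225 <= 242 < 256 = 16^2.
Iterate m_{i+1} = d_i*a_i - m_i, d_{i+1} = (242 - m_{i+1}^2)/d_i, a_{i+1} = floor((a_0 + m_{i+1})/d_{i+1}):
  m_1 = 1*15 - 0 = 15, d_1 = (242 - 15^2)/1 = 17/1 = 17, a_1 = floor((15 + 15)/17) = 1.
  m_2 = 17*1 - 15 = 2, d_2 = (242 - 2^2)/17 = 238/17 = 14, a_2 = floor((15 + 2)/14) = 1.
  m_3 = 14*1 - 2 = 12, d_3 = (242 - 12^2)/14 = 98/14 = 7, a_3 = floor((15 + 12)/7) = 3.
  m_4 = 7*3 - 12 = 9, d_4 = (242 - 9^2)/7 = 161/7 = 23, a_4 = floor((15 + 9)/23) = 1.
  m_5 = 23*1 - 9 = 14, d_5 = (242 - 14^2)/23 = 46/23 = 2, a_5 = floor((15 + 14)/2) = 14.
  m_6 = 2*14 - 14 = 14, d_6 = (242 - 14^2)/2 = 46/2 = 23, a_6 = floor((15 + 14)/23) = 1.
  m_7 = 23*1 - 14 = 9, d_7 = (242 - 9^2)/23 = 161/23 = 7, a_7 = floor((15 + 9)/7) = 3.
  m_8 = 7*3 - 9 = 12, d_8 = (242 - 12^2)/7 = 98/7 = 14, a_8 = floor((15 + 12)/14) = 1.
  m_9 = 14*1 - 12 = 2, d_9 = (242 - 2^2)/14 = 238/14 = 17, a_9 = floor((15 + 2)/17) = 1.
  m_10 = 17*1 - 2 = 15, d_10 = (242 - 15^2)/17 = 17/17 = 1, a_10 = floor((15 + 15)/1) = 30.
  m_11 = 1*30 - 15 = 15, d_11 = (242 - 15^2)/1 = 17/1 = 17: (m_11, d_11) = (m_1, d_1) = (15, 17), so from here the quotients repeat a_1, ..., a_10; the period length is 10.
So sqrt(242) = [15; (1, 1, 3, 1, 14, 1, 3, 1, 1, 30)] with period length k = 10.
k is even, so the fundamental solution of x^2 - 242y^2 = 1 is (p_{k-1}, q_{k-1}) = (p_9, q_9); compute convergents through index 9.
Convergents (p_i = a_i*p_{i-1} + p_{i-2}, q_i = a_i*q_{i-1} + q_{i-2} with p_{-2}=0, p_{-1}=1, q_{-2}=1, q_{-1}=0):
  i=0: a_0=15, p_0 = 15*1 + 0 = 15, q_0 = 15*0 + 1 = 1.
  i=1: a_1=1, p_1 = 1*15 + 1 = 16, q_1 = 1*1 + 0 = 1.
  i=2: a_2=1, p_2 = 1*16 + 15 = 31, q_2 = 1*1 + 1 = 2.
  i=3: a_3=3, p_3 = 3*31 + 16 = 109, q_3 = 3*2 + 1 = 7.
  i=4: a_4=1, p_4 = 1*109 + 31 = 140, q_4 = 1*7 + 2 = 9.
  i=5: a_5=14, p_5 = 14*140 + 109 = 2069, q_5 = 14*9 + 7 = 133.
  i=6: a_6=1, p_6 = 1*2069 + 140 = 2209, q_6 = 1*133 + 9 = 142.
  i=7: a_7=3, p_7 = 3*2209 + 2069 = 8696, q_7 = 3*142 + 133 = 559.
  i=8: a_8=1, p_8 = 1*8696 + 2209 = 10905, q_8 = 1*559 + 142 = 701.
  i=9: a_9=1, p_9 = 1*10905 + 8696 = 19601, q_9 = 1*701 + 559 = 1260.
Check: 19601^2 - 242*1260^2 = 384199201 - 384199200 = 1, so (x, y) = (19601, 1260) solves the equation, and by the theorem it is the least positive solution.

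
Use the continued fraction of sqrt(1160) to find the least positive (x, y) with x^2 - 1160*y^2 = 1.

First expand sqrt(1160) as a continued fraction. With x_i = (sqrt(1160) + m_i)/d_i and (m_0, d_0) = (0, 1): a_0 = floor(sqrt(1160)) = 34, since 34^2 = 1156 <= 1160 < 1225 = 35^2.
Iterate m_{i+1} = d_i*a_i - m_i, d_{i+1} = (1160 - m_{i+1}^2)/d_i, a_{i+1} = floor((a_0 + m_{i+1})/d_{i+1}):
  m_1 = 1*34 - 0 = 34, d_1 = (1160 - 34^2)/1 = 4/1 = 4, a_1 = floor((34 + 34)/4) = 17.
  m_2 = 4*17 - 34 = 34, d_2 = (1160 - 34^2)/4 = 4/4 = 1, a_2 = floor((34 + 34)/1) = 68.
  m_3 = 1*68 - 34 = 34, d_3 = (1160 - 34^2)/1 = 4/1 = 4: (m_3, d_3) = (m_1, d_1) = (34, 4), so from here the quotients repeat a_1, a_2; the period length is 2.
So sqrt(1160) = [34; (17, 68)] with period length k = 2.
k is even, so the fundamental solution of x^2 - 1160y^2 = 1 is (p_{k-1}, q_{k-1}) = (p_1, q_1); compute convergents through index 1.
Convergents (p_i = a_i*p_{i-1} + p_{i-2}, q_i = a_i*q_{i-1} + q_{i-2} with p_{-2}=0, p_{-1}=1, q_{-2}=1, q_{-1}=0):
  i=0: a_0=34, p_0 = 34*1 + 0 = 34, q_0 = 34*0 + 1 = 1.
  i=1: a_1=17, p_1 = 17*34 + 1 = 579, q_1 = 17*1 + 0 = 17.
Check: 579^2 - 1160*17^2 = 335241 - 335240 = 1, so (x, y) = (579, 17) solves the equation, and by the theorem it is the least positive solution.

(x, y) = (579, 17)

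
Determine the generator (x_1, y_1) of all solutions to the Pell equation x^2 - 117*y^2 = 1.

(x, y) = (649, 60)

First expand sqrt(117) as a continued fraction. With x_i = (sqrt(117) + m_i)/d_i and (m_0, d_0) = (0, 1): a_0 = floor(sqrt(117)) = 10, since 10^2 = 100 <= 117 < 121 = 11^2.
Iterate m_{i+1} = d_i*a_i - m_i, d_{i+1} = (117 - m_{i+1}^2)/d_i, a_{i+1} = floor((a_0 + m_{i+1})/d_{i+1}):
  m_1 = 1*10 - 0 = 10, d_1 = (117 - 10^2)/1 = 17/1 = 17, a_1 = floor((10 + 10)/17) = 1.
  m_2 = 17*1 - 10 = 7, d_2 = (117 - 7^2)/17 = 68/17 = 4, a_2 = floor((10 + 7)/4) = 4.
  m_3 = 4*4 - 7 = 9, d_3 = (117 - 9^2)/4 = 36/4 = 9, a_3 = floor((10 + 9)/9) = 2.
  m_4 = 9*2 - 9 = 9, d_4 = (117 - 9^2)/9 = 36/9 = 4, a_4 = floor((10 + 9)/4) = 4.
  m_5 = 4*4 - 9 = 7, d_5 = (117 - 7^2)/4 = 68/4 = 17, a_5 = floor((10 + 7)/17) = 1.
  m_6 = 17*1 - 7 = 10, d_6 = (117 - 10^2)/17 = 17/17 = 1, a_6 = floor((10 + 10)/1) = 20.
  m_7 = 1*20 - 10 = 10, d_7 = (117 - 10^2)/1 = 17/1 = 17: (m_7, d_7) = (m_1, d_1) = (10, 17), so from here the quotients repeat a_1, ..., a_6; the period length is 6.
So sqrt(117) = [10; (1, 4, 2, 4, 1, 20)] with period length k = 6.
k is even, so the fundamental solution of x^2 - 117y^2 = 1 is (p_{k-1}, q_{k-1}) = (p_5, q_5); compute convergents through index 5.
Convergents (p_i = a_i*p_{i-1} + p_{i-2}, q_i = a_i*q_{i-1} + q_{i-2} with p_{-2}=0, p_{-1}=1, q_{-2}=1, q_{-1}=0):
  i=0: a_0=10, p_0 = 10*1 + 0 = 10, q_0 = 10*0 + 1 = 1.
  i=1: a_1=1, p_1 = 1*10 + 1 = 11, q_1 = 1*1 + 0 = 1.
  i=2: a_2=4, p_2 = 4*11 + 10 = 54, q_2 = 4*1 + 1 = 5.
  i=3: a_3=2, p_3 = 2*54 + 11 = 119, q_3 = 2*5 + 1 = 11.
  i=4: a_4=4, p_4 = 4*119 + 54 = 530, q_4 = 4*11 + 5 = 49.
  i=5: a_5=1, p_5 = 1*530 + 119 = 649, q_5 = 1*49 + 11 = 60.
Check: 649^2 - 117*60^2 = 421201 - 421200 = 1, so (x, y) = (649, 60) solves the equation, and by the theorem it is the least positive solution.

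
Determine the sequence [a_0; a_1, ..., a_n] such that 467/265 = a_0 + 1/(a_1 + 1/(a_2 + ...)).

[1; 1, 3, 4, 1, 5, 2]

Run the Euclidean algorithm on 467 and 265; the successive quotients are the partial quotients a_0, a_1, ... (each step inverts the fractional part left over by the previous one):
  467 = 1*265 + 202, so a_0 = 1.
  265 = 1*202 + 63, so a_1 = 1.
  202 = 3*63 + 13, so a_2 = 3.
  63 = 4*13 + 11, so a_3 = 4.
  13 = 1*11 + 2, so a_4 = 1.
  11 = 5*2 + 1, so a_5 = 5.
  2 = 2*1 + 0, so a_6 = 2.
The remainder reaches 0 after 7 divisions, so the expansion has 7 partial quotients, read off in order.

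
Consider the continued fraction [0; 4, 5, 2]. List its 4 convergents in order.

Using the convergent recurrence p_i = a_i*p_{i-1} + p_{i-2}, q_i = a_i*q_{i-1} + q_{i-2} with p_{-2}=0, p_{-1}=1, q_{-2}=1, q_{-1}=0:
  i=0: a_0=0, p_0 = 0*1 + 0 = 0, q_0 = 0*0 + 1 = 1.
  i=1: a_1=4, p_1 = 4*0 + 1 = 1, q_1 = 4*1 + 0 = 4.
  i=2: a_2=5, p_2 = 5*1 + 0 = 5, q_2 = 5*4 + 1 = 21.
  i=3: a_3=2, p_3 = 2*5 + 1 = 11, q_3 = 2*21 + 4 = 46.

0/1, 1/4, 5/21, 11/46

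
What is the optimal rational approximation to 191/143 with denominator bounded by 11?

Expand x = 191/143 as a continued fraction with the Euclidean algorithm:
  191 = 1*143 + 48, so a_0 = 1.
  143 = 2*48 + 47, so a_1 = 2.
  48 = 1*47 + 1, so a_2 = 1.
  47 = 47*1 + 0, so a_3 = 47.
so x = [1; 2, 1, 47].
Convergents (p_i = a_i*p_{i-1} + p_{i-2}, q_i = a_i*q_{i-1} + q_{i-2} with p_{-2}=0, p_{-1}=1, q_{-2}=1, q_{-1}=0), until the denominator exceeds 11:
  i=0: a_0=1, p_0 = 1*1 + 0 = 1, q_0 = 1*0 + 1 = 1.
  i=1: a_1=2, p_1 = 2*1 + 1 = 3, q_1 = 2*1 + 0 = 2.
  i=2: a_2=1, p_2 = 1*3 + 1 = 4, q_2 = 1*2 + 1 = 3.
  i=3: a_3=47, p_3 = 47*4 + 3 = 191, q_3 = 47*3 + 2 = 143.
q_3 = 143 > 11, so the last convergent with denominator <= 11 is p_2/q_2 = 4/3.
The closest fraction with denominator <= 11 is either p_2/q_2 or the intermediate fraction (k*p_2 + p_1)/(k*q_2 + q_1) with the largest k >= 1 whose denominator stays <= 11; these approach x as k grows, and every other convergent or intermediate fraction in range is farther away.
Largest k: floor((11 - q_1)/q_2) = floor((11 - 2)/3) = 3.
That gives (3*4 + 3)/(3*3 + 2) = 15/11.
Compare the errors: |x - 4/3| = |191*3 - 4*143|/(143*3) = 1/429, and |x - 15/11| = |191*11 - 15*143|/(143*11) = 44/1573.
Cross-multiplying, 1*1573 = 1573 < 18876 = 44*429, so 1/429 is smaller: the convergent 4/3 is closer to x than 15/11.

4/3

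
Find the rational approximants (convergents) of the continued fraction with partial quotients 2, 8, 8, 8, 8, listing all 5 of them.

Using the convergent recurrence p_i = a_i*p_{i-1} + p_{i-2}, q_i = a_i*q_{i-1} + q_{i-2} with p_{-2}=0, p_{-1}=1, q_{-2}=1, q_{-1}=0:
  i=0: a_0=2, p_0 = 2*1 + 0 = 2, q_0 = 2*0 + 1 = 1.
  i=1: a_1=8, p_1 = 8*2 + 1 = 17, q_1 = 8*1 + 0 = 8.
  i=2: a_2=8, p_2 = 8*17 + 2 = 138, q_2 = 8*8 + 1 = 65.
  i=3: a_3=8, p_3 = 8*138 + 17 = 1121, q_3 = 8*65 + 8 = 528.
  i=4: a_4=8, p_4 = 8*1121 + 138 = 9106, q_4 = 8*528 + 65 = 4289.

2/1, 17/8, 138/65, 1121/528, 9106/4289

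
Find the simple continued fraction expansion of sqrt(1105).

Write x_i = (sqrt(1105) + m_i)/d_i with (m_0, d_0) = (0, 1). a_0 = floor(sqrt(1105)) = 33, since 33^2 = 1089 <= 1105 < 1156 = 34^2.
Iterate m_{i+1} = d_i*a_i - m_i, d_{i+1} = (1105 - m_{i+1}^2)/d_i, a_{i+1} = floor((a_0 + m_{i+1})/d_{i+1}):
  m_1 = 1*33 - 0 = 33, d_1 = (1105 - 33^2)/1 = 16/1 = 16, a_1 = floor((33 + 33)/16) = 4.
  m_2 = 16*4 - 33 = 31, d_2 = (1105 - 31^2)/16 = 144/16 = 9, a_2 = floor((33 + 31)/9) = 7.
  m_3 = 9*7 - 31 = 32, d_3 = (1105 - 32^2)/9 = 81/9 = 9, a_3 = floor((33 + 32)/9) = 7.
  m_4 = 9*7 - 32 = 31, d_4 = (1105 - 31^2)/9 = 144/9 = 16, a_4 = floor((33 + 31)/16) = 4.
  m_5 = 16*4 - 31 = 33, d_5 = (1105 - 33^2)/16 = 16/16 = 1, a_5 = floor((33 + 33)/1) = 66.
  m_6 = 1*66 - 33 = 33, d_6 = (1105 - 33^2)/1 = 16/1 = 16: (m_6, d_6) = (m_1, d_1) = (33, 16), so from here the quotients repeat a_1, ..., a_5; the period length is 5.
Hence the expansion of sqrt(1105) is a_0 = 33 followed by the repeating block 4, 7, 7, 4, 66 (period 5).

[33; (4, 7, 7, 4, 66)]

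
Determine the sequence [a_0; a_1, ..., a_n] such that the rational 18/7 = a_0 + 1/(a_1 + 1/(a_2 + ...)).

[2; 1, 1, 3]

Run the Euclidean algorithm on 18 and 7; the successive quotients are the partial quotients a_0, a_1, ... (each step inverts the fractional part left over by the previous one):
  18 = 2*7 + 4, so a_0 = 2.
  7 = 1*4 + 3, so a_1 = 1.
  4 = 1*3 + 1, so a_2 = 1.
  3 = 3*1 + 0, so a_3 = 3.
The remainder reaches 0 after 4 divisions, so the expansion has 4 partial quotients, read off in order.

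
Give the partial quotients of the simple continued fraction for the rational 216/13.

Run the Euclidean algorithm on 216 and 13; the successive quotients are the partial quotients a_0, a_1, ... (each step inverts the fractional part left over by the previous one):
  216 = 16*13 + 8, so a_0 = 16.
  13 = 1*8 + 5, so a_1 = 1.
  8 = 1*5 + 3, so a_2 = 1.
  5 = 1*3 + 2, so a_3 = 1.
  3 = 1*2 + 1, so a_4 = 1.
  2 = 2*1 + 0, so a_5 = 2.
The remainder reaches 0 after 6 divisions, so the expansion has 6 partial quotients, read off in order.

[16; 1, 1, 1, 1, 2]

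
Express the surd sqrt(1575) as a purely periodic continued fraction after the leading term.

[39; (1, 2, 5, 2, 1, 78)]

Write x_i = (sqrt(1575) + m_i)/d_i with (m_0, d_0) = (0, 1). a_0 = floor(sqrt(1575)) = 39, since 39^2 = 1521 <= 1575 < 1600 = 40^2.
Iterate m_{i+1} = d_i*a_i - m_i, d_{i+1} = (1575 - m_{i+1}^2)/d_i, a_{i+1} = floor((a_0 + m_{i+1})/d_{i+1}):
  m_1 = 1*39 - 0 = 39, d_1 = (1575 - 39^2)/1 = 54/1 = 54, a_1 = floor((39 + 39)/54) = 1.
  m_2 = 54*1 - 39 = 15, d_2 = (1575 - 15^2)/54 = 1350/54 = 25, a_2 = floor((39 + 15)/25) = 2.
  m_3 = 25*2 - 15 = 35, d_3 = (1575 - 35^2)/25 = 350/25 = 14, a_3 = floor((39 + 35)/14) = 5.
  m_4 = 14*5 - 35 = 35, d_4 = (1575 - 35^2)/14 = 350/14 = 25, a_4 = floor((39 + 35)/25) = 2.
  m_5 = 25*2 - 35 = 15, d_5 = (1575 - 15^2)/25 = 1350/25 = 54, a_5 = floor((39 + 15)/54) = 1.
  m_6 = 54*1 - 15 = 39, d_6 = (1575 - 39^2)/54 = 54/54 = 1, a_6 = floor((39 + 39)/1) = 78.
  m_7 = 1*78 - 39 = 39, d_7 = (1575 - 39^2)/1 = 54/1 = 54: (m_7, d_7) = (m_1, d_1) = (39, 54), so from here the quotients repeat a_1, ..., a_6; the period length is 6.
Hence the expansion of sqrt(1575) is a_0 = 39 followed by the repeating block 1, 2, 5, 2, 1, 78 (period 6).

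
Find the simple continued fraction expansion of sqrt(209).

Write x_i = (sqrt(209) + m_i)/d_i with (m_0, d_0) = (0, 1). a_0 = floor(sqrt(209)) = 14, since 14^2 = 196 <= 209 < 225 = 15^2.
Iterate m_{i+1} = d_i*a_i - m_i, d_{i+1} = (209 - m_{i+1}^2)/d_i, a_{i+1} = floor((a_0 + m_{i+1})/d_{i+1}):
  m_1 = 1*14 - 0 = 14, d_1 = (209 - 14^2)/1 = 13/1 = 13, a_1 = floor((14 + 14)/13) = 2.
  m_2 = 13*2 - 14 = 12, d_2 = (209 - 12^2)/13 = 65/13 = 5, a_2 = floor((14 + 12)/5) = 5.
  m_3 = 5*5 - 12 = 13, d_3 = (209 - 13^2)/5 = 40/5 = 8, a_3 = floor((14 + 13)/8) = 3.
  m_4 = 8*3 - 13 = 11, d_4 = (209 - 11^2)/8 = 88/8 = 11, a_4 = floor((14 + 11)/11) = 2.
  m_5 = 11*2 - 11 = 11, d_5 = (209 - 11^2)/11 = 88/11 = 8, a_5 = floor((14 + 11)/8) = 3.
  m_6 = 8*3 - 11 = 13, d_6 = (209 - 13^2)/8 = 40/8 = 5, a_6 = floor((14 + 13)/5) = 5.
  m_7 = 5*5 - 13 = 12, d_7 = (209 - 12^2)/5 = 65/5 = 13, a_7 = floor((14 + 12)/13) = 2.
  m_8 = 13*2 - 12 = 14, d_8 = (209 - 14^2)/13 = 13/13 = 1, a_8 = floor((14 + 14)/1) = 28.
  m_9 = 1*28 - 14 = 14, d_9 = (209 - 14^2)/1 = 13/1 = 13: (m_9, d_9) = (m_1, d_1) = (14, 13), so from here the quotients repeat a_1, ..., a_8; the period length is 8.
Hence the expansion of sqrt(209) is a_0 = 14 followed by the repeating block 2, 5, 3, 2, 3, 5, 2, 28 (period 8).

[14; (2, 5, 3, 2, 3, 5, 2, 28)]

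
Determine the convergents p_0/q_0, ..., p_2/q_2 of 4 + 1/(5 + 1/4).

Using the convergent recurrence p_i = a_i*p_{i-1} + p_{i-2}, q_i = a_i*q_{i-1} + q_{i-2} with p_{-2}=0, p_{-1}=1, q_{-2}=1, q_{-1}=0:
  i=0: a_0=4, p_0 = 4*1 + 0 = 4, q_0 = 4*0 + 1 = 1.
  i=1: a_1=5, p_1 = 5*4 + 1 = 21, q_1 = 5*1 + 0 = 5.
  i=2: a_2=4, p_2 = 4*21 + 4 = 88, q_2 = 4*5 + 1 = 21.

4/1, 21/5, 88/21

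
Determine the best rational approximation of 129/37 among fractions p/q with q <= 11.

Expand x = 129/37 as a continued fraction with the Euclidean algorithm:
  129 = 3*37 + 18, so a_0 = 3.
  37 = 2*18 + 1, so a_1 = 2.
  18 = 18*1 + 0, so a_2 = 18.
so x = [3; 2, 18].
Convergents (p_i = a_i*p_{i-1} + p_{i-2}, q_i = a_i*q_{i-1} + q_{i-2} with p_{-2}=0, p_{-1}=1, q_{-2}=1, q_{-1}=0), until the denominator exceeds 11:
  i=0: a_0=3, p_0 = 3*1 + 0 = 3, q_0 = 3*0 + 1 = 1.
  i=1: a_1=2, p_1 = 2*3 + 1 = 7, q_1 = 2*1 + 0 = 2.
  i=2: a_2=18, p_2 = 18*7 + 3 = 129, q_2 = 18*2 + 1 = 37.
q_2 = 37 > 11, so the last convergent with denominator <= 11 is p_1/q_1 = 7/2.
The closest fraction with denominator <= 11 is either p_1/q_1 or the intermediate fraction (k*p_1 + p_0)/(k*q_1 + q_0) with the largest k >= 1 whose denominator stays <= 11; these approach x as k grows, and every other convergent or intermediate fraction in range is farther away.
Largest k: floor((11 - q_0)/q_1) = floor((11 - 1)/2) = 5.
That gives (5*7 + 3)/(5*2 + 1) = 38/11.
Compare the errors: |x - 7/2| = |129*2 - 7*37|/(37*2) = 1/74, and |x - 38/11| = |129*11 - 38*37|/(37*11) = 13/407.
Cross-multiplying, 1*407 = 407 < 962 = 13*74, so 1/74 is smaller: the convergent 7/2 is closer to x than 38/11.

7/2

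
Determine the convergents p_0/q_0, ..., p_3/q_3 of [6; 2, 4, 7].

Using the convergent recurrence p_i = a_i*p_{i-1} + p_{i-2}, q_i = a_i*q_{i-1} + q_{i-2} with p_{-2}=0, p_{-1}=1, q_{-2}=1, q_{-1}=0:
  i=0: a_0=6, p_0 = 6*1 + 0 = 6, q_0 = 6*0 + 1 = 1.
  i=1: a_1=2, p_1 = 2*6 + 1 = 13, q_1 = 2*1 + 0 = 2.
  i=2: a_2=4, p_2 = 4*13 + 6 = 58, q_2 = 4*2 + 1 = 9.
  i=3: a_3=7, p_3 = 7*58 + 13 = 419, q_3 = 7*9 + 2 = 65.

6/1, 13/2, 58/9, 419/65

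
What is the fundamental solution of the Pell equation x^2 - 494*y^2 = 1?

First expand sqrt(494) as a continued fraction. With x_i = (sqrt(494) + m_i)/d_i and (m_0, d_0) = (0, 1): a_0 = floor(sqrt(494)) = 22, since 22^2 = 484 <= 494 < 529 = 23^2.
Iterate m_{i+1} = d_i*a_i - m_i, d_{i+1} = (494 - m_{i+1}^2)/d_i, a_{i+1} = floor((a_0 + m_{i+1})/d_{i+1}):
  m_1 = 1*22 - 0 = 22, d_1 = (494 - 22^2)/1 = 10/1 = 10, a_1 = floor((22 + 22)/10) = 4.
  m_2 = 10*4 - 22 = 18, d_2 = (494 - 18^2)/10 = 170/10 = 17, a_2 = floor((22 + 18)/17) = 2.
  m_3 = 17*2 - 18 = 16, d_3 = (494 - 16^2)/17 = 238/17 = 14, a_3 = floor((22 + 16)/14) = 2.
  m_4 = 14*2 - 16 = 12, d_4 = (494 - 12^2)/14 = 350/14 = 25, a_4 = floor((22 + 12)/25) = 1.
  m_5 = 25*1 - 12 = 13, d_5 = (494 - 13^2)/25 = 325/25 = 13, a_5 = floor((22 + 13)/13) = 2.
  m_6 = 13*2 - 13 = 13, d_6 = (494 - 13^2)/13 = 325/13 = 25, a_6 = floor((22 + 13)/25) = 1.
  m_7 = 25*1 - 13 = 12, d_7 = (494 - 12^2)/25 = 350/25 = 14, a_7 = floor((22 + 12)/14) = 2.
  m_8 = 14*2 - 12 = 16, d_8 = (494 - 16^2)/14 = 238/14 = 17, a_8 = floor((22 + 16)/17) = 2.
  m_9 = 17*2 - 16 = 18, d_9 = (494 - 18^2)/17 = 170/17 = 10, a_9 = floor((22 + 18)/10) = 4.
  m_10 = 10*4 - 18 = 22, d_10 = (494 - 22^2)/10 = 10/10 = 1, a_10 = floor((22 + 22)/1) = 44.
  m_11 = 1*44 - 22 = 22, d_11 = (494 - 22^2)/1 = 10/1 = 10: (m_11, d_11) = (m_1, d_1) = (22, 10), so from here the quotients repeat a_1, ..., a_10; the period length is 10.
So sqrt(494) = [22; (4, 2, 2, 1, 2, 1, 2, 2, 4, 44)] with period length k = 10.
k is even, so the fundamental solution of x^2 - 494y^2 = 1 is (p_{k-1}, q_{k-1}) = (p_9, q_9); compute convergents through index 9.
Convergents (p_i = a_i*p_{i-1} + p_{i-2}, q_i = a_i*q_{i-1} + q_{i-2} with p_{-2}=0, p_{-1}=1, q_{-2}=1, q_{-1}=0):
  i=0: a_0=22, p_0 = 22*1 + 0 = 22, q_0 = 22*0 + 1 = 1.
  i=1: a_1=4, p_1 = 4*22 + 1 = 89, q_1 = 4*1 + 0 = 4.
  i=2: a_2=2, p_2 = 2*89 + 22 = 200, q_2 = 2*4 + 1 = 9.
  i=3: a_3=2, p_3 = 2*200 + 89 = 489, q_3 = 2*9 + 4 = 22.
  i=4: a_4=1, p_4 = 1*489 + 200 = 689, q_4 = 1*22 + 9 = 31.
  i=5: a_5=2, p_5 = 2*689 + 489 = 1867, q_5 = 2*31 + 22 = 84.
  i=6: a_6=1, p_6 = 1*1867 + 689 = 2556, q_6 = 1*84 + 31 = 115.
  i=7: a_7=2, p_7 = 2*2556 + 1867 = 6979, q_7 = 2*115 + 84 = 314.
  i=8: a_8=2, p_8 = 2*6979 + 2556 = 16514, q_8 = 2*314 + 115 = 743.
  i=9: a_9=4, p_9 = 4*16514 + 6979 = 73035, q_9 = 4*743 + 314 = 3286.
Check: 73035^2 - 494*3286^2 = 5334111225 - 5334111224 = 1, so (x, y) = (73035, 3286) solves the equation, and by the theorem it is the least positive solution.

(x, y) = (73035, 3286)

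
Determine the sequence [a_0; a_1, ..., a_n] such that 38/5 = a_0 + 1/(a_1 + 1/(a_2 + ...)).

[7; 1, 1, 2]

Run the Euclidean algorithm on 38 and 5; the successive quotients are the partial quotients a_0, a_1, ... (each step inverts the fractional part left over by the previous one):
  38 = 7*5 + 3, so a_0 = 7.
  5 = 1*3 + 2, so a_1 = 1.
  3 = 1*2 + 1, so a_2 = 1.
  2 = 2*1 + 0, so a_3 = 2.
The remainder reaches 0 after 4 divisions, so the expansion has 4 partial quotients, read off in order.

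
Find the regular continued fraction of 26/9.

Run the Euclidean algorithm on 26 and 9; the successive quotients are the partial quotients a_0, a_1, ... (each step inverts the fractional part left over by the previous one):
  26 = 2*9 + 8, so a_0 = 2.
  9 = 1*8 + 1, so a_1 = 1.
  8 = 8*1 + 0, so a_2 = 8.
The remainder reaches 0 after 3 divisions, so the expansion has 3 partial quotients, read off in order.

[2; 1, 8]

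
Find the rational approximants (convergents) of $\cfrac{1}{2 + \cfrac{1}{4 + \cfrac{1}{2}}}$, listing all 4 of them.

0/1, 1/2, 4/9, 9/20

Using the convergent recurrence p_i = a_i*p_{i-1} + p_{i-2}, q_i = a_i*q_{i-1} + q_{i-2} with p_{-2}=0, p_{-1}=1, q_{-2}=1, q_{-1}=0:
  i=0: a_0=0, p_0 = 0*1 + 0 = 0, q_0 = 0*0 + 1 = 1.
  i=1: a_1=2, p_1 = 2*0 + 1 = 1, q_1 = 2*1 + 0 = 2.
  i=2: a_2=4, p_2 = 4*1 + 0 = 4, q_2 = 4*2 + 1 = 9.
  i=3: a_3=2, p_3 = 2*4 + 1 = 9, q_3 = 2*9 + 2 = 20.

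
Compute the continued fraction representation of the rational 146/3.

Run the Euclidean algorithm on 146 and 3; the successive quotients are the partial quotients a_0, a_1, ... (each step inverts the fractional part left over by the previous one):
  146 = 48*3 + 2, so a_0 = 48.
  3 = 1*2 + 1, so a_1 = 1.
  2 = 2*1 + 0, so a_2 = 2.
The remainder reaches 0 after 3 divisions, so the expansion has 3 partial quotients, read off in order.

[48; 1, 2]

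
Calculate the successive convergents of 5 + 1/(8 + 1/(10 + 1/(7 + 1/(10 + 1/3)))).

5/1, 41/8, 415/81, 2946/575, 29875/5831, 92571/18068

Using the convergent recurrence p_i = a_i*p_{i-1} + p_{i-2}, q_i = a_i*q_{i-1} + q_{i-2} with p_{-2}=0, p_{-1}=1, q_{-2}=1, q_{-1}=0:
  i=0: a_0=5, p_0 = 5*1 + 0 = 5, q_0 = 5*0 + 1 = 1.
  i=1: a_1=8, p_1 = 8*5 + 1 = 41, q_1 = 8*1 + 0 = 8.
  i=2: a_2=10, p_2 = 10*41 + 5 = 415, q_2 = 10*8 + 1 = 81.
  i=3: a_3=7, p_3 = 7*415 + 41 = 2946, q_3 = 7*81 + 8 = 575.
  i=4: a_4=10, p_4 = 10*2946 + 415 = 29875, q_4 = 10*575 + 81 = 5831.
  i=5: a_5=3, p_5 = 3*29875 + 2946 = 92571, q_5 = 3*5831 + 575 = 18068.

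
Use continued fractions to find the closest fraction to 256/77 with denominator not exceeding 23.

73/22

Expand x = 256/77 as a continued fraction with the Euclidean algorithm:
  256 = 3*77 + 25, so a_0 = 3.
  77 = 3*25 + 2, so a_1 = 3.
  25 = 12*2 + 1, so a_2 = 12.
  2 = 2*1 + 0, so a_3 = 2.
so x = [3; 3, 12, 2].
Convergents (p_i = a_i*p_{i-1} + p_{i-2}, q_i = a_i*q_{i-1} + q_{i-2} with p_{-2}=0, p_{-1}=1, q_{-2}=1, q_{-1}=0), until the denominator exceeds 23:
  i=0: a_0=3, p_0 = 3*1 + 0 = 3, q_0 = 3*0 + 1 = 1.
  i=1: a_1=3, p_1 = 3*3 + 1 = 10, q_1 = 3*1 + 0 = 3.
  i=2: a_2=12, p_2 = 12*10 + 3 = 123, q_2 = 12*3 + 1 = 37.
q_2 = 37 > 23, so the last convergent with denominator <= 23 is p_1/q_1 = 10/3.
The closest fraction with denominator <= 23 is either p_1/q_1 or the intermediate fraction (k*p_1 + p_0)/(k*q_1 + q_0) with the largest k >= 1 whose denominator stays <= 23; these approach x as k grows, and every other convergent or intermediate fraction in range is farther away.
Largest k: floor((23 - q_0)/q_1) = floor((23 - 1)/3) = 7.
That gives (7*10 + 3)/(7*3 + 1) = 73/22.
Compare the errors: |x - 10/3| = |256*3 - 10*77|/(77*3) = 2/231, and |x - 73/22| = |256*22 - 73*77|/(77*22) = 11/1694.
Cross-multiplying, 11*231 = 2541 < 3388 = 2*1694, so 11/1694 is smaller: the intermediate fraction 73/22 is closer to x than 10/3.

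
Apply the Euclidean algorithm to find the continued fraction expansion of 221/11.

[20; 11]

Run the Euclidean algorithm on 221 and 11; the successive quotients are the partial quotients a_0, a_1, ... (each step inverts the fractional part left over by the previous one):
  221 = 20*11 + 1, so a_0 = 20.
  11 = 11*1 + 0, so a_1 = 11.
The remainder reaches 0 after 2 divisions, so the expansion has 2 partial quotients, read off in order.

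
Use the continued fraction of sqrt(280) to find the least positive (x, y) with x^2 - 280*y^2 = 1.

First expand sqrt(280) as a continued fraction. With x_i = (sqrt(280) + m_i)/d_i and (m_0, d_0) = (0, 1): a_0 = floor(sqrt(280)) = 16, since 16^2 = 256 <= 280 < 289 = 17^2.
Iterate m_{i+1} = d_i*a_i - m_i, d_{i+1} = (280 - m_{i+1}^2)/d_i, a_{i+1} = floor((a_0 + m_{i+1})/d_{i+1}):
  m_1 = 1*16 - 0 = 16, d_1 = (280 - 16^2)/1 = 24/1 = 24, a_1 = floor((16 + 16)/24) = 1.
  m_2 = 24*1 - 16 = 8, d_2 = (280 - 8^2)/24 = 216/24 = 9, a_2 = floor((16 + 8)/9) = 2.
  m_3 = 9*2 - 8 = 10, d_3 = (280 - 10^2)/9 = 180/9 = 20, a_3 = floor((16 + 10)/20) = 1.
  m_4 = 20*1 - 10 = 10, d_4 = (280 - 10^2)/20 = 180/20 = 9, a_4 = floor((16 + 10)/9) = 2.
  m_5 = 9*2 - 10 = 8, d_5 = (280 - 8^2)/9 = 216/9 = 24, a_5 = floor((16 + 8)/24) = 1.
  m_6 = 24*1 - 8 = 16, d_6 = (280 - 16^2)/24 = 24/24 = 1, a_6 = floor((16 + 16)/1) = 32.
  m_7 = 1*32 - 16 = 16, d_7 = (280 - 16^2)/1 = 24/1 = 24: (m_7, d_7) = (m_1, d_1) = (16, 24), so from here the quotients repeat a_1, ..., a_6; the period length is 6.
So sqrt(280) = [16; (1, 2, 1, 2, 1, 32)] with period length k = 6.
k is even, so the fundamental solution of x^2 - 280y^2 = 1 is (p_{k-1}, q_{k-1}) = (p_5, q_5); compute convergents through index 5.
Convergents (p_i = a_i*p_{i-1} + p_{i-2}, q_i = a_i*q_{i-1} + q_{i-2} with p_{-2}=0, p_{-1}=1, q_{-2}=1, q_{-1}=0):
  i=0: a_0=16, p_0 = 16*1 + 0 = 16, q_0 = 16*0 + 1 = 1.
  i=1: a_1=1, p_1 = 1*16 + 1 = 17, q_1 = 1*1 + 0 = 1.
  i=2: a_2=2, p_2 = 2*17 + 16 = 50, q_2 = 2*1 + 1 = 3.
  i=3: a_3=1, p_3 = 1*50 + 17 = 67, q_3 = 1*3 + 1 = 4.
  i=4: a_4=2, p_4 = 2*67 + 50 = 184, q_4 = 2*4 + 3 = 11.
  i=5: a_5=1, p_5 = 1*184 + 67 = 251, q_5 = 1*11 + 4 = 15.
Check: 251^2 - 280*15^2 = 63001 - 63000 = 1, so (x, y) = (251, 15) solves the equation, and by the theorem it is the least positive solution.

(x, y) = (251, 15)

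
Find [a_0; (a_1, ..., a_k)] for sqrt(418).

[20; (2, 4, 20, 4, 2, 40)]

Write x_i = (sqrt(418) + m_i)/d_i with (m_0, d_0) = (0, 1). a_0 = floor(sqrt(418)) = 20, since 20^2 = 400 <= 418 < 441 = 21^2.
Iterate m_{i+1} = d_i*a_i - m_i, d_{i+1} = (418 - m_{i+1}^2)/d_i, a_{i+1} = floor((a_0 + m_{i+1})/d_{i+1}):
  m_1 = 1*20 - 0 = 20, d_1 = (418 - 20^2)/1 = 18/1 = 18, a_1 = floor((20 + 20)/18) = 2.
  m_2 = 18*2 - 20 = 16, d_2 = (418 - 16^2)/18 = 162/18 = 9, a_2 = floor((20 + 16)/9) = 4.
  m_3 = 9*4 - 16 = 20, d_3 = (418 - 20^2)/9 = 18/9 = 2, a_3 = floor((20 + 20)/2) = 20.
  m_4 = 2*20 - 20 = 20, d_4 = (418 - 20^2)/2 = 18/2 = 9, a_4 = floor((20 + 20)/9) = 4.
  m_5 = 9*4 - 20 = 16, d_5 = (418 - 16^2)/9 = 162/9 = 18, a_5 = floor((20 + 16)/18) = 2.
  m_6 = 18*2 - 16 = 20, d_6 = (418 - 20^2)/18 = 18/18 = 1, a_6 = floor((20 + 20)/1) = 40.
  m_7 = 1*40 - 20 = 20, d_7 = (418 - 20^2)/1 = 18/1 = 18: (m_7, d_7) = (m_1, d_1) = (20, 18), so from here the quotients repeat a_1, ..., a_6; the period length is 6.
Hence the expansion of sqrt(418) is a_0 = 20 followed by the repeating block 2, 4, 20, 4, 2, 40 (period 6).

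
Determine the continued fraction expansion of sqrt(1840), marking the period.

Write x_i = (sqrt(1840) + m_i)/d_i with (m_0, d_0) = (0, 1). a_0 = floor(sqrt(1840)) = 42, since 42^2 = 1764 <= 1840 < 1849 = 43^2.
Iterate m_{i+1} = d_i*a_i - m_i, d_{i+1} = (1840 - m_{i+1}^2)/d_i, a_{i+1} = floor((a_0 + m_{i+1})/d_{i+1}):
  m_1 = 1*42 - 0 = 42, d_1 = (1840 - 42^2)/1 = 76/1 = 76, a_1 = floor((42 + 42)/76) = 1.
  m_2 = 76*1 - 42 = 34, d_2 = (1840 - 34^2)/76 = 684/76 = 9, a_2 = floor((42 + 34)/9) = 8.
  m_3 = 9*8 - 34 = 38, d_3 = (1840 - 38^2)/9 = 396/9 = 44, a_3 = floor((42 + 38)/44) = 1.
  m_4 = 44*1 - 38 = 6, d_4 = (1840 - 6^2)/44 = 1804/44 = 41, a_4 = floor((42 + 6)/41) = 1.
  m_5 = 41*1 - 6 = 35, d_5 = (1840 - 35^2)/41 = 615/41 = 15, a_5 = floor((42 + 35)/15) = 5.
  m_6 = 15*5 - 35 = 40, d_6 = (1840 - 40^2)/15 = 240/15 = 16, a_6 = floor((42 + 40)/16) = 5.
  m_7 = 16*5 - 40 = 40, d_7 = (1840 - 40^2)/16 = 240/16 = 15, a_7 = floor((42 + 40)/15) = 5.
  m_8 = 15*5 - 40 = 35, d_8 = (1840 - 35^2)/15 = 615/15 = 41, a_8 = floor((42 + 35)/41) = 1.
  m_9 = 41*1 - 35 = 6, d_9 = (1840 - 6^2)/41 = 1804/41 = 44, a_9 = floor((42 + 6)/44) = 1.
  m_10 = 44*1 - 6 = 38, d_10 = (1840 - 38^2)/44 = 396/44 = 9, a_10 = floor((42 + 38)/9) = 8.
  m_11 = 9*8 - 38 = 34, d_11 = (1840 - 34^2)/9 = 684/9 = 76, a_11 = floor((42 + 34)/76) = 1.
  m_12 = 76*1 - 34 = 42, d_12 = (1840 - 42^2)/76 = 76/76 = 1, a_12 = floor((42 + 42)/1) = 84.
  m_13 = 1*84 - 42 = 42, d_13 = (1840 - 42^2)/1 = 76/1 = 76: (m_13, d_13) = (m_1, d_1) = (42, 76), so from here the quotients repeat a_1, ..., a_12; the period length is 12.
Hence the expansion of sqrt(1840) is a_0 = 42 followed by the repeating block 1, 8, 1, 1, 5, 5, 5, 1, 1, 8, 1, 84 (period 12).

[42; (1, 8, 1, 1, 5, 5, 5, 1, 1, 8, 1, 84)]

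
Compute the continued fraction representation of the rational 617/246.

Run the Euclidean algorithm on 617 and 246; the successive quotients are the partial quotients a_0, a_1, ... (each step inverts the fractional part left over by the previous one):
  617 = 2*246 + 125, so a_0 = 2.
  246 = 1*125 + 121, so a_1 = 1.
  125 = 1*121 + 4, so a_2 = 1.
  121 = 30*4 + 1, so a_3 = 30.
  4 = 4*1 + 0, so a_4 = 4.
The remainder reaches 0 after 5 divisions, so the expansion has 5 partial quotients, read off in order.

[2; 1, 1, 30, 4]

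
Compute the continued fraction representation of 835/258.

[3; 4, 4, 2, 1, 4]

Run the Euclidean algorithm on 835 and 258; the successive quotients are the partial quotients a_0, a_1, ... (each step inverts the fractional part left over by the previous one):
  835 = 3*258 + 61, so a_0 = 3.
  258 = 4*61 + 14, so a_1 = 4.
  61 = 4*14 + 5, so a_2 = 4.
  14 = 2*5 + 4, so a_3 = 2.
  5 = 1*4 + 1, so a_4 = 1.
  4 = 4*1 + 0, so a_5 = 4.
The remainder reaches 0 after 6 divisions, so the expansion has 6 partial quotients, read off in order.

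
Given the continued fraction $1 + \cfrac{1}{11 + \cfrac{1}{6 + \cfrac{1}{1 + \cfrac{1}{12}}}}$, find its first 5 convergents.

1/1, 12/11, 73/67, 85/78, 1093/1003

Using the convergent recurrence p_i = a_i*p_{i-1} + p_{i-2}, q_i = a_i*q_{i-1} + q_{i-2} with p_{-2}=0, p_{-1}=1, q_{-2}=1, q_{-1}=0:
  i=0: a_0=1, p_0 = 1*1 + 0 = 1, q_0 = 1*0 + 1 = 1.
  i=1: a_1=11, p_1 = 11*1 + 1 = 12, q_1 = 11*1 + 0 = 11.
  i=2: a_2=6, p_2 = 6*12 + 1 = 73, q_2 = 6*11 + 1 = 67.
  i=3: a_3=1, p_3 = 1*73 + 12 = 85, q_3 = 1*67 + 11 = 78.
  i=4: a_4=12, p_4 = 12*85 + 73 = 1093, q_4 = 12*78 + 67 = 1003.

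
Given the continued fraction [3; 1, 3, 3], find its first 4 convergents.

3/1, 4/1, 15/4, 49/13

Using the convergent recurrence p_i = a_i*p_{i-1} + p_{i-2}, q_i = a_i*q_{i-1} + q_{i-2} with p_{-2}=0, p_{-1}=1, q_{-2}=1, q_{-1}=0:
  i=0: a_0=3, p_0 = 3*1 + 0 = 3, q_0 = 3*0 + 1 = 1.
  i=1: a_1=1, p_1 = 1*3 + 1 = 4, q_1 = 1*1 + 0 = 1.
  i=2: a_2=3, p_2 = 3*4 + 3 = 15, q_2 = 3*1 + 1 = 4.
  i=3: a_3=3, p_3 = 3*15 + 4 = 49, q_3 = 3*4 + 1 = 13.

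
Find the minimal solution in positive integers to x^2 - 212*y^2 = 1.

First expand sqrt(212) as a continued fraction. With x_i = (sqrt(212) + m_i)/d_i and (m_0, d_0) = (0, 1): a_0 = floor(sqrt(212)) = 14, since 14^2 = 196 <= 212 < 225 = 15^2.
Iterate m_{i+1} = d_i*a_i - m_i, d_{i+1} = (212 - m_{i+1}^2)/d_i, a_{i+1} = floor((a_0 + m_{i+1})/d_{i+1}):
  m_1 = 1*14 - 0 = 14, d_1 = (212 - 14^2)/1 = 16/1 = 16, a_1 = floor((14 + 14)/16) = 1.
  m_2 = 16*1 - 14 = 2, d_2 = (212 - 2^2)/16 = 208/16 = 13, a_2 = floor((14 + 2)/13) = 1.
  m_3 = 13*1 - 2 = 11, d_3 = (212 - 11^2)/13 = 91/13 = 7, a_3 = floor((14 + 11)/7) = 3.
  m_4 = 7*3 - 11 = 10, d_4 = (212 - 10^2)/7 = 112/7 = 16, a_4 = floor((14 + 10)/16) = 1.
  m_5 = 16*1 - 10 = 6, d_5 = (212 - 6^2)/16 = 176/16 = 11, a_5 = floor((14 + 6)/11) = 1.
  m_6 = 11*1 - 6 = 5, d_6 = (212 - 5^2)/11 = 187/11 = 17, a_6 = floor((14 + 5)/17) = 1.
  m_7 = 17*1 - 5 = 12, d_7 = (212 - 12^2)/17 = 68/17 = 4, a_7 = floor((14 + 12)/4) = 6.
  m_8 = 4*6 - 12 = 12, d_8 = (212 - 12^2)/4 = 68/4 = 17, a_8 = floor((14 + 12)/17) = 1.
  m_9 = 17*1 - 12 = 5, d_9 = (212 - 5^2)/17 = 187/17 = 11, a_9 = floor((14 + 5)/11) = 1.
  m_10 = 11*1 - 5 = 6, d_10 = (212 - 6^2)/11 = 176/11 = 16, a_10 = floor((14 + 6)/16) = 1.
  m_11 = 16*1 - 6 = 10, d_11 = (212 - 10^2)/16 = 112/16 = 7, a_11 = floor((14 + 10)/7) = 3.
  m_12 = 7*3 - 10 = 11, d_12 = (212 - 11^2)/7 = 91/7 = 13, a_12 = floor((14 + 11)/13) = 1.
  m_13 = 13*1 - 11 = 2, d_13 = (212 - 2^2)/13 = 208/13 = 16, a_13 = floor((14 + 2)/16) = 1.
  m_14 = 16*1 - 2 = 14, d_14 = (212 - 14^2)/16 = 16/16 = 1, a_14 = floor((14 + 14)/1) = 28.
  m_15 = 1*28 - 14 = 14, d_15 = (212 - 14^2)/1 = 16/1 = 16: (m_15, d_15) = (m_1, d_1) = (14, 16), so from here the quotients repeat a_1, ..., a_14; the period length is 14.
So sqrt(212) = [14; (1, 1, 3, 1, 1, 1, 6, 1, 1, 1, 3, 1, 1, 28)] with period length k = 14.
k is even, so the fundamental solution of x^2 - 212y^2 = 1 is (p_{k-1}, q_{k-1}) = (p_13, q_13); compute convergents through index 13.
Convergents (p_i = a_i*p_{i-1} + p_{i-2}, q_i = a_i*q_{i-1} + q_{i-2} with p_{-2}=0, p_{-1}=1, q_{-2}=1, q_{-1}=0):
  i=0: a_0=14, p_0 = 14*1 + 0 = 14, q_0 = 14*0 + 1 = 1.
  i=1: a_1=1, p_1 = 1*14 + 1 = 15, q_1 = 1*1 + 0 = 1.
  i=2: a_2=1, p_2 = 1*15 + 14 = 29, q_2 = 1*1 + 1 = 2.
  i=3: a_3=3, p_3 = 3*29 + 15 = 102, q_3 = 3*2 + 1 = 7.
  i=4: a_4=1, p_4 = 1*102 + 29 = 131, q_4 = 1*7 + 2 = 9.
  i=5: a_5=1, p_5 = 1*131 + 102 = 233, q_5 = 1*9 + 7 = 16.
  i=6: a_6=1, p_6 = 1*233 + 131 = 364, q_6 = 1*16 + 9 = 25.
  i=7: a_7=6, p_7 = 6*364 + 233 = 2417, q_7 = 6*25 + 16 = 166.
  i=8: a_8=1, p_8 = 1*2417 + 364 = 2781, q_8 = 1*166 + 25 = 191.
  i=9: a_9=1, p_9 = 1*2781 + 2417 = 5198, q_9 = 1*191 + 166 = 357.
  i=10: a_10=1, p_10 = 1*5198 + 2781 = 7979, q_10 = 1*357 + 191 = 548.
  i=11: a_11=3, p_11 = 3*7979 + 5198 = 29135, q_11 = 3*548 + 357 = 2001.
  i=12: a_12=1, p_12 = 1*29135 + 7979 = 37114, q_12 = 1*2001 + 548 = 2549.
  i=13: a_13=1, p_13 = 1*37114 + 29135 = 66249, q_13 = 1*2549 + 2001 = 4550.
Check: 66249^2 - 212*4550^2 = 4388930001 - 4388930000 = 1, so (x, y) = (66249, 4550) solves the equation, and by the theorem it is the least positive solution.

(x, y) = (66249, 4550)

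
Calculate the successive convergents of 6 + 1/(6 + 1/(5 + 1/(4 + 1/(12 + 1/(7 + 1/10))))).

Using the convergent recurrence p_i = a_i*p_{i-1} + p_{i-2}, q_i = a_i*q_{i-1} + q_{i-2} with p_{-2}=0, p_{-1}=1, q_{-2}=1, q_{-1}=0:
  i=0: a_0=6, p_0 = 6*1 + 0 = 6, q_0 = 6*0 + 1 = 1.
  i=1: a_1=6, p_1 = 6*6 + 1 = 37, q_1 = 6*1 + 0 = 6.
  i=2: a_2=5, p_2 = 5*37 + 6 = 191, q_2 = 5*6 + 1 = 31.
  i=3: a_3=4, p_3 = 4*191 + 37 = 801, q_3 = 4*31 + 6 = 130.
  i=4: a_4=12, p_4 = 12*801 + 191 = 9803, q_4 = 12*130 + 31 = 1591.
  i=5: a_5=7, p_5 = 7*9803 + 801 = 69422, q_5 = 7*1591 + 130 = 11267.
  i=6: a_6=10, p_6 = 10*69422 + 9803 = 704023, q_6 = 10*11267 + 1591 = 114261.

6/1, 37/6, 191/31, 801/130, 9803/1591, 69422/11267, 704023/114261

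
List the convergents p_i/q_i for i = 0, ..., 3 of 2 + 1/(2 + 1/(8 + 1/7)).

2/1, 5/2, 42/17, 299/121

Using the convergent recurrence p_i = a_i*p_{i-1} + p_{i-2}, q_i = a_i*q_{i-1} + q_{i-2} with p_{-2}=0, p_{-1}=1, q_{-2}=1, q_{-1}=0:
  i=0: a_0=2, p_0 = 2*1 + 0 = 2, q_0 = 2*0 + 1 = 1.
  i=1: a_1=2, p_1 = 2*2 + 1 = 5, q_1 = 2*1 + 0 = 2.
  i=2: a_2=8, p_2 = 8*5 + 2 = 42, q_2 = 8*2 + 1 = 17.
  i=3: a_3=7, p_3 = 7*42 + 5 = 299, q_3 = 7*17 + 2 = 121.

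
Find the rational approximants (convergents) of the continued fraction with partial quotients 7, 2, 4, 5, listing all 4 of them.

Using the convergent recurrence p_i = a_i*p_{i-1} + p_{i-2}, q_i = a_i*q_{i-1} + q_{i-2} with p_{-2}=0, p_{-1}=1, q_{-2}=1, q_{-1}=0:
  i=0: a_0=7, p_0 = 7*1 + 0 = 7, q_0 = 7*0 + 1 = 1.
  i=1: a_1=2, p_1 = 2*7 + 1 = 15, q_1 = 2*1 + 0 = 2.
  i=2: a_2=4, p_2 = 4*15 + 7 = 67, q_2 = 4*2 + 1 = 9.
  i=3: a_3=5, p_3 = 5*67 + 15 = 350, q_3 = 5*9 + 2 = 47.

7/1, 15/2, 67/9, 350/47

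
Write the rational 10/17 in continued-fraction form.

Run the Euclidean algorithm on 10 and 17; the successive quotients are the partial quotients a_0, a_1, ... (each step inverts the fractional part left over by the previous one):
  10 = 0*17 + 10, so a_0 = 0.
  17 = 1*10 + 7, so a_1 = 1.
  10 = 1*7 + 3, so a_2 = 1.
  7 = 2*3 + 1, so a_3 = 2.
  3 = 3*1 + 0, so a_4 = 3.
The remainder reaches 0 after 5 divisions, so the expansion has 5 partial quotients, read off in order.

[0; 1, 1, 2, 3]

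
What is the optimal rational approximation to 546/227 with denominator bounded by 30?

Expand x = 546/227 as a continued fraction with the Euclidean algorithm:
  546 = 2*227 + 92, so a_0 = 2.
  227 = 2*92 + 43, so a_1 = 2.
  92 = 2*43 + 6, so a_2 = 2.
  43 = 7*6 + 1, so a_3 = 7.
  6 = 6*1 + 0, so a_4 = 6.
so x = [2; 2, 2, 7, 6].
Convergents (p_i = a_i*p_{i-1} + p_{i-2}, q_i = a_i*q_{i-1} + q_{i-2} with p_{-2}=0, p_{-1}=1, q_{-2}=1, q_{-1}=0), until the denominator exceeds 30:
  i=0: a_0=2, p_0 = 2*1 + 0 = 2, q_0 = 2*0 + 1 = 1.
  i=1: a_1=2, p_1 = 2*2 + 1 = 5, q_1 = 2*1 + 0 = 2.
  i=2: a_2=2, p_2 = 2*5 + 2 = 12, q_2 = 2*2 + 1 = 5.
  i=3: a_3=7, p_3 = 7*12 + 5 = 89, q_3 = 7*5 + 2 = 37.
q_3 = 37 > 30, so the last convergent with denominator <= 30 is p_2/q_2 = 12/5.
The closest fraction with denominator <= 30 is either p_2/q_2 or the intermediate fraction (k*p_2 + p_1)/(k*q_2 + q_1) with the largest k >= 1 whose denominator stays <= 30; these approach x as k grows, and every other convergent or intermediate fraction in range is farther away.
Largest k: floor((30 - q_1)/q_2) = floor((30 - 2)/5) = 5.
That gives (5*12 + 5)/(5*5 + 2) = 65/27.
Compare the errors: |x - 12/5| = |546*5 - 12*227|/(227*5) = 6/1135, and |x - 65/27| = |546*27 - 65*227|/(227*27) = 13/6129.
Cross-multiplying, 13*1135 = 14755 < 36774 = 6*6129, so 13/6129 is smaller: the intermediate fraction 65/27 is closer to x than 12/5.

65/27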